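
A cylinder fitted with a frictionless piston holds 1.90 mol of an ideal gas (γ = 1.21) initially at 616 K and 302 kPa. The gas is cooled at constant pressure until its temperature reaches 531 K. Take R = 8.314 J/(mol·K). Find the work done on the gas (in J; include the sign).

1340 J

V₁ = nRT₁/P₁ = 1.90×8.314×616/302 = 32.2 L.
Isobaric: P stays 302 kPa; V/T = const ⇒ T₂ = 531 K, V₂ = 27.8 L.
W = PΔV = 302×(27.8−32.2) kPa·L = -1340 J.
Work done on the gas = −W_by = 1340 J.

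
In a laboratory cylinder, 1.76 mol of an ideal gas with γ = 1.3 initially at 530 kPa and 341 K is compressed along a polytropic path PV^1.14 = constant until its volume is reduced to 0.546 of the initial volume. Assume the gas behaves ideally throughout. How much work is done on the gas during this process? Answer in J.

V₁ = nRT₁/P₁ = 1.76×8.314×341/530 = 9.41 L.
Polytropic n=1.14: T₂ = T₁(V₁/V₂)^(n−1) = 341×(1.83)^0.14 = 371 K; P₂ = P₁(V₁/V₂)^n = 1060 kPa.
W = (P₁V₁−P₂V₂)/(n−1) = (530×9.41−1060×5.14)/0.14 = -3150 J.
Work done on the gas = −W_by = 3150 J.

3150 J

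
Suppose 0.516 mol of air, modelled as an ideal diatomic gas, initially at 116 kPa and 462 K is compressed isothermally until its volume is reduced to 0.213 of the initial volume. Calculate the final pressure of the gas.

545 kPa

V₁ = nRT₁/P₁ = 0.516×8.314×462/116 = 17.1 L.
Isothermal: T stays 462 K; PV = const ⇒ V₂ = 3.64 L, P₂ = 545 kPa.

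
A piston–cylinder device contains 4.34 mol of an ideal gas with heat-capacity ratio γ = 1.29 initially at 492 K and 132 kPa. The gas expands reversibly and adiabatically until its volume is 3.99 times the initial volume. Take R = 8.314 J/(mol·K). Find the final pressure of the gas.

V₁ = nRT₁/P₁ = 4.34×8.314×492/132 = 134 L.
Adiabatic: TV^(γ−1) = const ⇒ T₂ = 492×(0.251)^0.290 = 329 K; PV^γ = const ⇒ P₂ = 22.1 kPa.

22.1 kPa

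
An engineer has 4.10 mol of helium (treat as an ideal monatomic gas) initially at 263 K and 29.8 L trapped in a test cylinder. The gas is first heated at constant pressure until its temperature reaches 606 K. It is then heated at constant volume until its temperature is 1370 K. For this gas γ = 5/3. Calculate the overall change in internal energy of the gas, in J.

P₁ = nRT₁/V₁ = 4.10×8.314×263/29.8 = 301 kPa.
Step 1 — Isobaric: P stays 301 kPa; V/T = const ⇒ T₂ = 606 K, V₂ = 68.7 L.
W = PΔV = 301×(68.7−29.8) kPa·L = 11700 J.
ΔU = nCvΔT = 4.10×12.5×(606−263) = 17500 J.
Q = ΔU + W = nCpΔT = 29200 J.
State after step 1: P = 301 kPa, V = 68.7 L, T = 606 K.
Step 2 — Isochoric: V stays 68.7 L; P/T = const ⇒ T₂ = 1370 K, P₂ = 680 kPa.
W = 0 (no volume change).
ΔU = nCvΔT = 4.10×12.5×(1370−606) = 39100 J.
Q = ΔU = 39100 J.
Net over both steps: W = 11700 J, Q = 68300 J, ΔU = 56600 J.

56600 J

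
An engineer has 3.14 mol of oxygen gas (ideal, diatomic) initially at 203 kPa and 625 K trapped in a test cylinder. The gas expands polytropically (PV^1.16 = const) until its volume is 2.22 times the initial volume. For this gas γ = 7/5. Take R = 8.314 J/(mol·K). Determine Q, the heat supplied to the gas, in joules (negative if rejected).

V₁ = nRT₁/P₁ = 3.14×8.314×625/203 = 80.4 L.
Polytropic n=1.16: T₂ = T₁(V₁/V₂)^(n−1) = 625×(0.450)^0.16 = 550 K; P₂ = P₁(V₁/V₂)^n = 80.5 kPa.
W = (P₁V₁−P₂V₂)/(n−1) = (203×80.4−80.5×178)/0.16 = 12200 J.
ΔU = nCvΔT = 3.14×20.8×(550−625) = -4890 J.
Q = ΔU + W = 7330 J.

7330 J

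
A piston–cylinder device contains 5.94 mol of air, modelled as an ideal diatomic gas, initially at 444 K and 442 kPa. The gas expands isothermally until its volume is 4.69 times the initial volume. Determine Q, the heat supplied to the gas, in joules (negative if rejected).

V₁ = nRT₁/P₁ = 5.94×8.314×444/442 = 49.6 L.
Isothermal: T stays 444 K; PV = const ⇒ V₂ = 233 L, P₂ = 94.2 kPa.
ΔU = 0 (ideal gas, T constant).
W = nRT ln(V₂/V₁) = 5.94×8.314×444×ln(4.69) = 33900 J.
Q = ΔU + W = 33900 J.

33900 J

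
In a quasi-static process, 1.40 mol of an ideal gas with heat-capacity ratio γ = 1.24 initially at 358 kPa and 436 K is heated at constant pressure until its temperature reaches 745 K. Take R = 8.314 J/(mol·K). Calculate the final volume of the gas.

24.2 L

V₁ = nRT₁/P₁ = 1.40×8.314×436/358 = 14.2 L.
Isobaric: P stays 358 kPa; V/T = const ⇒ T₂ = 745 K, V₂ = 24.2 L.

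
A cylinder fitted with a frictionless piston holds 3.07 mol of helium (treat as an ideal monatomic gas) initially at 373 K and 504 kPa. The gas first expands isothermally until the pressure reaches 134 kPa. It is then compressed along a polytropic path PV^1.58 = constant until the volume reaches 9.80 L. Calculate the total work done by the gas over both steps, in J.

V₁ = nRT₁/P₁ = 3.07×8.314×373/504 = 18.9 L.
Step 1 — Isothermal: T stays 373 K; PV = const ⇒ V₂ = 71.0 L, P₂ = 134 kPa.
ΔU = 0 (ideal gas, T constant).
W = nRT ln(V₂/V₁) = 3.07×8.314×373×ln(3.76) = 12600 J.
Q = ΔU + W = 12600 J.
State after step 1: P = 134 kPa, V = 71.0 L, T = 373 K.
Step 2 — Polytropic n=1.58: T₂ = T₁(V₁/V₂)^(n−1) = 373×(7.25)^0.58 = 1180 K; P₂ = P₁(V₁/V₂)^n = 3060 kPa.
W = (P₁V₁−P₂V₂)/(n−1) = (134×71.0−3060×9.80)/0.58 = -35400 J.
ΔU = nCvΔT = 3.07×12.5×(1180−373) = 30800 J.
Q = ΔU + W = -4600 J.
Net over both steps: W = -22800 J, Q = 8010 J, ΔU = 30800 J.

-22800 J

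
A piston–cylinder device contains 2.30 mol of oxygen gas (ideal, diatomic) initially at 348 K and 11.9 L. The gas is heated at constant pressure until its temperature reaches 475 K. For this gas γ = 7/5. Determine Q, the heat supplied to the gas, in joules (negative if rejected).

8500 J

P₁ = nRT₁/V₁ = 2.30×8.314×348/11.9 = 559 kPa.
Isobaric: P stays 559 kPa; V/T = const ⇒ T₂ = 475 K, V₂ = 16.2 L.
W = PΔV = 559×(16.2−11.9) kPa·L = 2430 J.
ΔU = nCvΔT = 2.30×20.8×(475−348) = 6070 J.
Q = ΔU + W = nCpΔT = 8500 J.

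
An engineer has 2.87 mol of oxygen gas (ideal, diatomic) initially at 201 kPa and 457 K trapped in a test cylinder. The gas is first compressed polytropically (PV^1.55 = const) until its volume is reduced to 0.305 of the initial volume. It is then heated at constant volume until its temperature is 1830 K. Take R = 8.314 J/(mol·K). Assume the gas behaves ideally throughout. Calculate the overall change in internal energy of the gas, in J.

81900 J

V₁ = nRT₁/P₁ = 2.87×8.314×457/201 = 54.3 L.
Step 1 — Polytropic n=1.55: T₂ = T₁(V₁/V₂)^(n−1) = 457×(3.28)^0.55 = 878 K; P₂ = P₁(V₁/V₂)^n = 1270 kPa.
W = (P₁V₁−P₂V₂)/(n−1) = (201×54.3−1270×16.5)/0.55 = -18300 J.
ΔU = nCvΔT = 2.87×20.8×(878−457) = 25100 J.
Q = ΔU + W = 6850 J.
State after step 1: P = 1270 kPa, V = 16.5 L, T = 878 K.
Step 2 — Isochoric: V stays 16.5 L; P/T = const ⇒ T₂ = 1830 K, P₂ = 2640 kPa.
W = 0 (no volume change).
ΔU = nCvΔT = 2.87×20.8×(1830−878) = 56800 J.
Q = ΔU = 56800 J.
Net over both steps: W = -18300 J, Q = 63600 J, ΔU = 81900 J.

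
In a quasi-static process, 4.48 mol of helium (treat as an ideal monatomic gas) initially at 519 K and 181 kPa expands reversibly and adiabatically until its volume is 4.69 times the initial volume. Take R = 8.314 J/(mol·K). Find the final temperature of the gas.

V₁ = nRT₁/P₁ = 4.48×8.314×519/181 = 107 L.
Adiabatic: TV^(γ−1) = const ⇒ T₂ = 519×(0.213)^0.667 = 185 K; PV^γ = const ⇒ P₂ = 13.8 kPa.

185 K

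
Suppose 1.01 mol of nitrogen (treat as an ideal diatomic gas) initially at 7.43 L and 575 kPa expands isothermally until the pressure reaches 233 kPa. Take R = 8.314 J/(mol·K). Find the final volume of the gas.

18.3 L

T₁ = P₁V₁/(nR) = 575×7.43/(1.01×8.314) = 509 K.
Isothermal: T stays 509 K; PV = const ⇒ V₂ = 18.3 L, P₂ = 233 kPa.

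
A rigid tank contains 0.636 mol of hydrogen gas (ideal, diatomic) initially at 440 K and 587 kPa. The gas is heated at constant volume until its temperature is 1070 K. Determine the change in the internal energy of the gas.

8330 J

V₁ = nRT₁/P₁ = 0.636×8.314×440/587 = 3.96 L.
Isochoric: V stays 3.96 L; P/T = const ⇒ T₂ = 1070 K, P₂ = 1430 kPa.
For an ideal gas ΔU = nCvΔT with Cv = (5/2)R = 20.8 J/(mol·K).
ΔU = 0.636×20.8×(1070−440) = 8330 J.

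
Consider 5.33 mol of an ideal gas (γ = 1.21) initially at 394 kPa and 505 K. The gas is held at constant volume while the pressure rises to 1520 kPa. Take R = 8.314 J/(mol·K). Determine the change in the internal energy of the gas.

V₁ = nRT₁/P₁ = 5.33×8.314×505/394 = 56.8 L.
Isochoric: V stays 56.8 L; P/T = const ⇒ T₂ = 1950 K, P₂ = 1520 kPa.
For an ideal gas ΔU = nCvΔT with Cv = R/(γ−1) = 39.6 J/(mol·K).
ΔU = 5.33×39.6×(1950−505) = 305000 J.

305000 J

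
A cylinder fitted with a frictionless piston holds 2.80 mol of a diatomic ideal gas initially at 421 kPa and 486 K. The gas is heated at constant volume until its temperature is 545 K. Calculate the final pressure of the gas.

V₁ = nRT₁/P₁ = 2.80×8.314×486/421 = 26.9 L.
Isochoric: V stays 26.9 L; P/T = const ⇒ T₂ = 545 K, P₂ = 472 kPa.

472 kPa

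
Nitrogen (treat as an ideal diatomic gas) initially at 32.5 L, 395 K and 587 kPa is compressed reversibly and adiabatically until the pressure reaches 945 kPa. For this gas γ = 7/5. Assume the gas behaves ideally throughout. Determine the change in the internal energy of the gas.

6950 J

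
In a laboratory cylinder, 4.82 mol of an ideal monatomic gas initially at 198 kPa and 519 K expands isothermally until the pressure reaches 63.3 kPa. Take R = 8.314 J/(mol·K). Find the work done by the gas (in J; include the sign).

V₁ = nRT₁/P₁ = 4.82×8.314×519/198 = 105 L.
Isothermal: T stays 519 K; PV = const ⇒ V₂ = 329 L, P₂ = 63.3 kPa.
W = nRT ln(V₂/V₁) = 4.82×8.314×519×ln(3.13) = 23700 J.

23700 J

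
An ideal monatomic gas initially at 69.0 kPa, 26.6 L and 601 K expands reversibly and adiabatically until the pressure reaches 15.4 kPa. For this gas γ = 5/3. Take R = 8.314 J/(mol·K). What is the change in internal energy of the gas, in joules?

-1240 J

n = P₁V₁/(RT₁) = 69.0×26.6/(8.314×601) = 0.367 mol.
Adiabatic: T₂/T₁ = (P₂/P₁)^((γ−1)/γ) ⇒ T₂ = 601×(0.223)^0.400 = 330 K; V₂ = 65.4 L.
For an ideal gas ΔU = nCvΔT with Cv = (3/2)R = 12.5 J/(mol·K).
ΔU = 0.367×12.5×(330−601) = -1240 J.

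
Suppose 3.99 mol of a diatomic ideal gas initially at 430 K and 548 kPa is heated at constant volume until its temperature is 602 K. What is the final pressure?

V₁ = nRT₁/P₁ = 3.99×8.314×430/548 = 26.0 L.
Isochoric: V stays 26.0 L; P/T = const ⇒ T₂ = 602 K, P₂ = 767 kPa.

767 kPa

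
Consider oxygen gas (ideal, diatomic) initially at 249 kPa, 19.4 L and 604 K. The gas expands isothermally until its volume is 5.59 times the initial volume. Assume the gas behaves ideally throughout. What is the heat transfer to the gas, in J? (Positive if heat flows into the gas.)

n = P₁V₁/(RT₁) = 249×19.4/(8.314×604) = 0.962 mol.
Isothermal: T stays 604 K; PV = const ⇒ V₂ = 108 L, P₂ = 44.5 kPa.
ΔU = 0 (ideal gas, T constant).
W = nRT ln(V₂/V₁) = 0.962×8.314×604×ln(5.59) = 8310 J.
Q = ΔU + W = 8310 J.

8310 J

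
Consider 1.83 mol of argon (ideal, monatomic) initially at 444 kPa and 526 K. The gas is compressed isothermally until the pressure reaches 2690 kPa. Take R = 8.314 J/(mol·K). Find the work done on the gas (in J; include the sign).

14400 J

V₁ = nRT₁/P₁ = 1.83×8.314×526/444 = 18.0 L.
Isothermal: T stays 526 K; PV = const ⇒ V₂ = 2.98 L, P₂ = 2690 kPa.
W = nRT ln(V₂/V₁) = 1.83×8.314×526×ln(0.165) = -14400 J.
Work done on the gas = −W_by = 14400 J.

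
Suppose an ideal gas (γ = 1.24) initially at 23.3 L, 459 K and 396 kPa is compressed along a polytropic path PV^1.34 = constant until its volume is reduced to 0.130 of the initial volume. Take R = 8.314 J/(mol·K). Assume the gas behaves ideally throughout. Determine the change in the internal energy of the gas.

38500 J

n = P₁V₁/(RT₁) = 396×23.3/(8.314×459) = 2.42 mol.
Polytropic n=1.34: T₂ = T₁(V₁/V₂)^(n−1) = 459×(7.69)^0.34 = 918 K; P₂ = P₁(V₁/V₂)^n = 6100 kPa.
For an ideal gas ΔU = nCvΔT with Cv = R/(γ−1) = 34.6 J/(mol·K).
ΔU = 2.42×34.6×(918−459) = 38500 J.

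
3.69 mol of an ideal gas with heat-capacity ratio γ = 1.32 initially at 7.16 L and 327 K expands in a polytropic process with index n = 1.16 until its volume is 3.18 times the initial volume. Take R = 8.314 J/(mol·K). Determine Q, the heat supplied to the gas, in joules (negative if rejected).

P₁ = nRT₁/V₁ = 3.69×8.314×327/7.16 = 1400 kPa.
Polytropic n=1.16: T₂ = T₁(V₁/V₂)^(n−1) = 327×(0.314)^0.16 = 272 K; P₂ = P₁(V₁/V₂)^n = 366 kPa.
W = (P₁V₁−P₂V₂)/(n−1) = (1400×7.16−366×22.8)/0.16 = 10600 J.
ΔU = nCvΔT = 3.69×26.0×(272−327) = -5300 J.
Q = ΔU + W = 5300 J.

5300 J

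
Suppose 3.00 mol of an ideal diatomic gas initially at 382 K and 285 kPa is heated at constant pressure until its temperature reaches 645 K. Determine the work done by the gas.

6560 J

V₁ = nRT₁/P₁ = 3.00×8.314×382/285 = 33.4 L.
Isobaric: P stays 285 kPa; V/T = const ⇒ T₂ = 645 K, V₂ = 56.4 L.
W = PΔV = 285×(56.4−33.4) kPa·L = 6560 J.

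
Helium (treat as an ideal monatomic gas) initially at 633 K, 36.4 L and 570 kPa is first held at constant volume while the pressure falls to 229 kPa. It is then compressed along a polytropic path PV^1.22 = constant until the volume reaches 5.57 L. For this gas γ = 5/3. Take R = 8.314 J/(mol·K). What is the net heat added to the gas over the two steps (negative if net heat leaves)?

n = P₁V₁/(RT₁) = 570×36.4/(8.314×633) = 3.94 mol.
Step 1 — Isochoric: V stays 36.4 L; P/T = const ⇒ T₂ = 254 K, P₂ = 229 kPa.
W = 0 (no volume change).
ΔU = nCvΔT = 3.94×12.5×(254−633) = -18600 J.
Q = ΔU = -18600 J.
State after step 1: P = 229 kPa, V = 36.4 L, T = 254 K.
Step 2 — Polytropic n=1.22: T₂ = T₁(V₁/V₂)^(n−1) = 254×(6.54)^0.22 = 384 K; P₂ = P₁(V₁/V₂)^n = 2260 kPa.
W = (P₁V₁−P₂V₂)/(n−1) = (229×36.4−2260×5.57)/0.22 = -19400 J.
ΔU = nCvΔT = 3.94×12.5×(384−254) = 6390 J.
Q = ΔU + W = -13000 J.
Net over both steps: W = -19400 J, Q = -31600 J, ΔU = -12200 J.

-31600 J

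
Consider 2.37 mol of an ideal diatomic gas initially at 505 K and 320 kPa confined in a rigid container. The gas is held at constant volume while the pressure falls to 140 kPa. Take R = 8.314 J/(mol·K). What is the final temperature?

V₁ = nRT₁/P₁ = 2.37×8.314×505/320 = 31.1 L.
Isochoric: V stays 31.1 L; P/T = const ⇒ T₂ = 221 K, P₂ = 140 kPa.

221 K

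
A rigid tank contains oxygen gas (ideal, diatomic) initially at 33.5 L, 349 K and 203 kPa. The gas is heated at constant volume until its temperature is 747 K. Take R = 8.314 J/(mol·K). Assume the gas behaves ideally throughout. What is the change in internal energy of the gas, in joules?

19400 J

n = P₁V₁/(RT₁) = 203×33.5/(8.314×349) = 2.34 mol.
Isochoric: V stays 33.5 L; P/T = const ⇒ T₂ = 747 K, P₂ = 435 kPa.
For an ideal gas ΔU = nCvΔT with Cv = (5/2)R = 20.8 J/(mol·K).
ΔU = 2.34×20.8×(747−349) = 19400 J.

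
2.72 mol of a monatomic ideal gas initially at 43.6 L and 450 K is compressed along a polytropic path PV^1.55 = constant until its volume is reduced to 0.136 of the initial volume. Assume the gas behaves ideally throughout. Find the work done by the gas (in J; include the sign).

-36900 J

P₁ = nRT₁/V₁ = 2.72×8.314×450/43.6 = 233 kPa.
Polytropic n=1.55: T₂ = T₁(V₁/V₂)^(n−1) = 450×(7.35)^0.55 = 1350 K; P₂ = P₁(V₁/V₂)^n = 5140 kPa.
W = (P₁V₁−P₂V₂)/(n−1) = (233×43.6−5140×5.93)/0.55 = -36900 J.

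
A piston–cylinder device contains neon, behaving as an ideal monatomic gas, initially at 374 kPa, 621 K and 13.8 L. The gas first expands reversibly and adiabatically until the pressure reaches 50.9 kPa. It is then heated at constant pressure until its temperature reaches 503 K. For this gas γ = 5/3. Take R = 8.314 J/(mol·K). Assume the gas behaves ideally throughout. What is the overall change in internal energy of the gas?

-1470 J

n = P₁V₁/(RT₁) = 374×13.8/(8.314×621) = 1.00 mol.
Step 1 — Adiabatic: T₂/T₁ = (P₂/P₁)^((γ−1)/γ) ⇒ T₂ = 621×(0.136)^0.400 = 280 K; V₂ = 45.7 L.
ΔU = nCvΔT = 1.00×12.5×(280−621) = -4260 J.
Q = 0 for an adiabatic process, so W = −ΔU = 4260 J.
State after step 1: P = 50.9 kPa, V = 45.7 L, T = 280 K.
Step 2 — Isobaric: P stays 50.9 kPa; V/T = const ⇒ T₂ = 503 K, V₂ = 82.1 L.
W = PΔV = 50.9×(82.1−45.7) kPa·L = 1860 J.
ΔU = nCvΔT = 1.00×12.5×(503−280) = 2780 J.
Q = ΔU + W = nCpΔT = 4640 J.
Net over both steps: W = 6110 J, Q = 4640 J, ΔU = -1470 J.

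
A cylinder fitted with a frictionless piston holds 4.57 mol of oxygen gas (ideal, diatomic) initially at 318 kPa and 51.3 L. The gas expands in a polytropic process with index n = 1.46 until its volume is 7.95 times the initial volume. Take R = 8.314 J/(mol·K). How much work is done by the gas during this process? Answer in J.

21800 J

T₁ = P₁V₁/(nR) = 318×51.3/(4.57×8.314) = 429 K.
Polytropic n=1.46: T₂ = T₁(V₁/V₂)^(n−1) = 429×(0.126)^0.46 = 165 K; P₂ = P₁(V₁/V₂)^n = 15.4 kPa.
W = (P₁V₁−P₂V₂)/(n−1) = (318×51.3−15.4×408)/0.46 = 21800 J.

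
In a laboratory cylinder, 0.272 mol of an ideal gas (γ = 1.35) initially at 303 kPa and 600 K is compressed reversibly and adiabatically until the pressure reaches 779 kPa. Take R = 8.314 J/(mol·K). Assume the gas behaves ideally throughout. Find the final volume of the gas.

2.22 L

V₁ = nRT₁/P₁ = 0.272×8.314×600/303 = 4.48 L.
Adiabatic: T₂/T₁ = (P₂/P₁)^((γ−1)/γ) ⇒ T₂ = 600×(2.57)^0.259 = 766 K; V₂ = 2.22 L.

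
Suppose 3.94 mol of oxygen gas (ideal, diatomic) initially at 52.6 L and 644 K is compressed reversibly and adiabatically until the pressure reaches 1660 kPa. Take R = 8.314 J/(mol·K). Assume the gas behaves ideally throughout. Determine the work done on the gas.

26400 J

P₁ = nRT₁/V₁ = 3.94×8.314×644/52.6 = 401 kPa.
Adiabatic: T₂/T₁ = (P₂/P₁)^((γ−1)/γ) ⇒ T₂ = 644×(4.14)^0.286 = 966 K; V₂ = 19.1 L.
ΔU = nCvΔT = 3.94×20.8×(966−644) = 26400 J.
Q = 0 for an adiabatic process, so W = −ΔU = -26400 J.
Work done on the gas = −W_by = 26400 J.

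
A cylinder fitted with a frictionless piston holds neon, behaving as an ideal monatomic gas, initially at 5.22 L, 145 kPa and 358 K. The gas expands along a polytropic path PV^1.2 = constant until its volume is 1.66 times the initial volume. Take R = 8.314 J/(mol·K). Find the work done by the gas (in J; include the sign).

365 J

n = P₁V₁/(RT₁) = 145×5.22/(8.314×358) = 0.254 mol.
Polytropic n=1.2: T₂ = T₁(V₁/V₂)^(n−1) = 358×(0.602)^0.20 = 323 K; P₂ = P₁(V₁/V₂)^n = 78.9 kPa.
W = (P₁V₁−P₂V₂)/(n−1) = (145×5.22−78.9×8.67)/0.20 = 365 J.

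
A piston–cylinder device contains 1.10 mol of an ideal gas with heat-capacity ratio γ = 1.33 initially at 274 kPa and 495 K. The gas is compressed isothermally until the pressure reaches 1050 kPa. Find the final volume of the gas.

4.31 L

V₁ = nRT₁/P₁ = 1.10×8.314×495/274 = 16.5 L.
Isothermal: T stays 495 K; PV = const ⇒ V₂ = 4.31 L, P₂ = 1050 kPa.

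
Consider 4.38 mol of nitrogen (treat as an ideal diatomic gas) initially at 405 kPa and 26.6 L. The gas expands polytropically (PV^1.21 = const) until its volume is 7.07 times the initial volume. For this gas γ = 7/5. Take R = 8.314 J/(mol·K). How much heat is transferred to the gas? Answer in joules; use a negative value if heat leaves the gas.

8210 J

T₁ = P₁V₁/(nR) = 405×26.6/(4.38×8.314) = 296 K.
Polytropic n=1.21: T₂ = T₁(V₁/V₂)^(n−1) = 296×(0.141)^0.21 = 196 K; P₂ = P₁(V₁/V₂)^n = 38.0 kPa.
W = (P₁V₁−P₂V₂)/(n−1) = (405×26.6−38.0×188)/0.21 = 17300 J.
ΔU = nCvΔT = 4.38×20.8×(196−296) = -9070 J.
Q = ΔU + W = 8210 J.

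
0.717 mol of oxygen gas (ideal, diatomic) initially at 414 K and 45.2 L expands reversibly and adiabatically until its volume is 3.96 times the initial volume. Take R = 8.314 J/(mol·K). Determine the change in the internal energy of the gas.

P₁ = nRT₁/V₁ = 0.717×8.314×414/45.2 = 54.6 kPa.
Adiabatic: TV^(γ−1) = const ⇒ T₂ = 414×(0.253)^0.400 = 239 K; PV^γ = const ⇒ P₂ = 7.95 kPa.
For an ideal gas ΔU = nCvΔT with Cv = (5/2)R = 20.8 J/(mol·K).
ΔU = 0.717×20.8×(239−414) = -2610 J.

-2610 J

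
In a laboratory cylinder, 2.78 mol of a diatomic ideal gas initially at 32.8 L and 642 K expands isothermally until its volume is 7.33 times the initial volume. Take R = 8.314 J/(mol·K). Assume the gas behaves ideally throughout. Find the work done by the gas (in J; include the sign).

29600 J

P₁ = nRT₁/V₁ = 2.78×8.314×642/32.8 = 452 kPa.
Isothermal: T stays 642 K; PV = const ⇒ V₂ = 240 L, P₂ = 61.7 kPa.
W = nRT ln(V₂/V₁) = 2.78×8.314×642×ln(7.33) = 29600 J.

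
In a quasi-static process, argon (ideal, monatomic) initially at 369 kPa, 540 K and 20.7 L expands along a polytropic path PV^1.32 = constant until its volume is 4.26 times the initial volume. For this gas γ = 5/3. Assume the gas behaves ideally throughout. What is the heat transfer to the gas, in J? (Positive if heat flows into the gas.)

n = P₁V₁/(RT₁) = 369×20.7/(8.314×540) = 1.70 mol.
Polytropic n=1.32: T₂ = T₁(V₁/V₂)^(n−1) = 540×(0.235)^0.32 = 340 K; P₂ = P₁(V₁/V₂)^n = 54.5 kPa.
W = (P₁V₁−P₂V₂)/(n−1) = (369×20.7−54.5×88.2)/0.32 = 8860 J.
ΔU = nCvΔT = 1.70×12.5×(340−540) = -4250 J.
Q = ΔU + W = 4610 J.

4610 J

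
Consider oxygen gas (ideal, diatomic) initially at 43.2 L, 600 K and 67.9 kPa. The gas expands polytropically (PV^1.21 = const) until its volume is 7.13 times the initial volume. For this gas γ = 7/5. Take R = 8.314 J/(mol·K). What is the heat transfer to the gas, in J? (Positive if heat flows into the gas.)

2240 J

n = P₁V₁/(RT₁) = 67.9×43.2/(8.314×600) = 0.588 mol.
Polytropic n=1.21: T₂ = T₁(V₁/V₂)^(n−1) = 600×(0.140)^0.21 = 397 K; P₂ = P₁(V₁/V₂)^n = 6.30 kPa.
W = (P₁V₁−P₂V₂)/(n−1) = (67.9×43.2−6.30×308)/0.21 = 4720 J.
ΔU = nCvΔT = 0.588×20.8×(397−600) = -2480 J.
Q = ΔU + W = 2240 J.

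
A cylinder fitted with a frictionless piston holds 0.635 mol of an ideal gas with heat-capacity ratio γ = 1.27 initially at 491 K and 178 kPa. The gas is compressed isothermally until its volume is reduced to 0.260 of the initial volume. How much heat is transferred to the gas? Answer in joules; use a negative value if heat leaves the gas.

-3490 J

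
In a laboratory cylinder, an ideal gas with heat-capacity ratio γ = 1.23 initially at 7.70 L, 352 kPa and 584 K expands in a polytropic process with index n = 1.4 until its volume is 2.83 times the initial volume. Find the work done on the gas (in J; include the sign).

-2310 J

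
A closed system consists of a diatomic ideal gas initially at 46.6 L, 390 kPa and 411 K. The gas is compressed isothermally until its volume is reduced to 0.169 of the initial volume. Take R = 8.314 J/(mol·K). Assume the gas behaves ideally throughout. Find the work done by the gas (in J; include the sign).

n = P₁V₁/(RT₁) = 390×46.6/(8.314×411) = 5.32 mol.
Isothermal: T stays 411 K; PV = const ⇒ V₂ = 7.88 L, P₂ = 2310 kPa.
W = nRT ln(V₂/V₁) = 5.32×8.314×411×ln(0.169) = -32300 J.

-32300 J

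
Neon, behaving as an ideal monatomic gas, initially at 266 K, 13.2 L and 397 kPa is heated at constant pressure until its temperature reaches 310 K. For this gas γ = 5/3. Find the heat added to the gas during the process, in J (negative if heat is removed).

n = P₁V₁/(RT₁) = 397×13.2/(8.314×266) = 2.37 mol.
Isobaric: P stays 397 kPa; V/T = const ⇒ T₂ = 310 K, V₂ = 15.4 L.
W = PΔV = 397×(15.4−13.2) kPa·L = 867 J.
ΔU = nCvΔT = 2.37×12.5×(310−266) = 1300 J.
Q = ΔU + W = nCpΔT = 2170 J.

2170 J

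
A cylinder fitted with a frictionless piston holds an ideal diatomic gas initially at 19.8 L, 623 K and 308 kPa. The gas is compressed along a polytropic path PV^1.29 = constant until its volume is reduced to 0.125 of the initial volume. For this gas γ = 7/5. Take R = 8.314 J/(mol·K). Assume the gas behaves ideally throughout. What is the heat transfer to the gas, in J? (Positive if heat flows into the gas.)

n = P₁V₁/(RT₁) = 308×19.8/(8.314×623) = 1.18 mol.
Polytropic n=1.29: T₂ = T₁(V₁/V₂)^(n−1) = 623×(8.00)^0.29 = 1140 K; P₂ = P₁(V₁/V₂)^n = 4500 kPa.
W = (P₁V₁−P₂V₂)/(n−1) = (308×19.8−4500×2.48)/0.29 = -17400 J.
ΔU = nCvΔT = 1.18×20.8×(1140−623) = 12600 J.
Q = ΔU + W = -4790 J.

-4790 J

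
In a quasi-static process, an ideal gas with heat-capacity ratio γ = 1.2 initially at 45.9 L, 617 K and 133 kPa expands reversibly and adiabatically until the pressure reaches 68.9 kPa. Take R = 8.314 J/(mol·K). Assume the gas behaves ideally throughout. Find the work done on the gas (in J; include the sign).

-3170 J

n = P₁V₁/(RT₁) = 133×45.9/(8.314×617) = 1.19 mol.
Adiabatic: T₂/T₁ = (P₂/P₁)^((γ−1)/γ) ⇒ T₂ = 617×(0.518)^0.167 = 553 K; V₂ = 79.4 L.
ΔU = nCvΔT = 1.19×41.6×(553−617) = -3170 J.
Q = 0 for an adiabatic process, so W = −ΔU = 3170 J.
Work done on the gas = −W_by = -3170 J.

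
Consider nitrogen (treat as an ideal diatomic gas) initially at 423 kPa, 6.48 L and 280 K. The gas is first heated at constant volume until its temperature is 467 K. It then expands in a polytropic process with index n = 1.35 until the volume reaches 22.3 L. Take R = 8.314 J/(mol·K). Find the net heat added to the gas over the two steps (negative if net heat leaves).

n = P₁V₁/(RT₁) = 423×6.48/(8.314×280) = 1.18 mol.
Step 1 — Isochoric: V stays 6.48 L; P/T = const ⇒ T₂ = 467 K, P₂ = 706 kPa.
W = 0 (no volume change).
ΔU = nCvΔT = 1.18×20.8×(467−280) = 4580 J.
Q = ΔU = 4580 J.
State after step 1: P = 706 kPa, V = 6.48 L, T = 467 K.
Step 2 — Polytropic n=1.35: T₂ = T₁(V₁/V₂)^(n−1) = 467×(0.291)^0.35 = 303 K; P₂ = P₁(V₁/V₂)^n = 133 kPa.
W = (P₁V₁−P₂V₂)/(n−1) = (706×6.48−133×22.3)/0.35 = 4590 J.
ΔU = nCvΔT = 1.18×20.8×(303−467) = -4010 J.
Q = ΔU + W = 573 J.
Net over both steps: W = 4590 J, Q = 5150 J, ΔU = 563 J.

5150 J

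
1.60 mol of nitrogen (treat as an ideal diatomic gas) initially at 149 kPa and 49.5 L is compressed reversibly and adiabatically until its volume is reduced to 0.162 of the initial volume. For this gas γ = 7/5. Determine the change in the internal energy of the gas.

19700 J

T₁ = P₁V₁/(nR) = 149×49.5/(1.60×8.314) = 554 K.
Adiabatic: TV^(γ−1) = const ⇒ T₂ = 554×(6.17)^0.400 = 1150 K; PV^γ = const ⇒ P₂ = 1900 kPa.
For an ideal gas ΔU = nCvΔT with Cv = (5/2)R = 20.8 J/(mol·K).
ΔU = 1.60×20.8×(1150−554) = 19700 J.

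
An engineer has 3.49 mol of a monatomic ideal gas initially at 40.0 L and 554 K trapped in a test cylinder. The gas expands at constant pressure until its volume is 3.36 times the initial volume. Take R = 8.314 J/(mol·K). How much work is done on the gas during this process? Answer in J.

-37900 J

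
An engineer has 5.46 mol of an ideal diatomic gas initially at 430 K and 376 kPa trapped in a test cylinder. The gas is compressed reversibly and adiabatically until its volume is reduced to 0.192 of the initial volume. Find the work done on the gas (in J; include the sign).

45600 J

V₁ = nRT₁/P₁ = 5.46×8.314×430/376 = 51.9 L.
Adiabatic: TV^(γ−1) = const ⇒ T₂ = 430×(5.21)^0.400 = 832 K; PV^γ = const ⇒ P₂ = 3790 kPa.
ΔU = nCvΔT = 5.46×20.8×(832−430) = 45600 J.
Q = 0 for an adiabatic process, so W = −ΔU = -45600 J.
Work done on the gas = −W_by = 45600 J.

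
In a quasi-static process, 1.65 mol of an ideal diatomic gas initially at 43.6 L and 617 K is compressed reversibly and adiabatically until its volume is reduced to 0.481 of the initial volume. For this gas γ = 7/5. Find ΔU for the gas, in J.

7200 J

P₁ = nRT₁/V₁ = 1.65×8.314×617/43.6 = 194 kPa.
Adiabatic: TV^(γ−1) = const ⇒ T₂ = 617×(2.08)^0.400 = 827 K; PV^γ = const ⇒ P₂ = 541 kPa.
For an ideal gas ΔU = nCvΔT with Cv = (5/2)R = 20.8 J/(mol·K).
ΔU = 1.65×20.8×(827−617) = 7200 J.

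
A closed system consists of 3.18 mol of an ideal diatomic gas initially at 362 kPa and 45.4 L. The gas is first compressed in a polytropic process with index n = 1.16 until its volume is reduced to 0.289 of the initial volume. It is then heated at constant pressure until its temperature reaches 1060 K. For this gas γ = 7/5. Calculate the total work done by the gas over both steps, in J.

T₁ = P₁V₁/(nR) = 362×45.4/(3.18×8.314) = 622 K.
Step 1 — Polytropic n=1.16: T₂ = T₁(V₁/V₂)^(n−1) = 622×(3.46)^0.16 = 758 K; P₂ = P₁(V₁/V₂)^n = 1530 kPa.
W = (P₁V₁−P₂V₂)/(n−1) = (362×45.4−1530×13.1)/0.16 = -22600 J.
ΔU = nCvΔT = 3.18×20.8×(758−622) = 9030 J.
Q = ΔU + W = -13500 J.
State after step 1: P = 1530 kPa, V = 13.1 L, T = 758 K.
Step 2 — Isobaric: P stays 1530 kPa; V/T = const ⇒ T₂ = 1060 K, V₂ = 18.3 L.
W = PΔV = 1530×(18.3−13.1) kPa·L = 7980 J.
ΔU = nCvΔT = 3.18×20.8×(1060−758) = 19900 J.
Q = ΔU + W = nCpΔT = 27900 J.
Net over both steps: W = -14600 J, Q = 14400 J, ΔU = 29000 J.

-14600 J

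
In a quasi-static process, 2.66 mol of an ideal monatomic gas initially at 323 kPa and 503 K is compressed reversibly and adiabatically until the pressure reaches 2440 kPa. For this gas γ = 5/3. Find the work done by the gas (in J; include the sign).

-20800 J

V₁ = nRT₁/P₁ = 2.66×8.314×503/323 = 34.4 L.
Adiabatic: T₂/T₁ = (P₂/P₁)^((γ−1)/γ) ⇒ T₂ = 503×(7.55)^0.400 = 1130 K; V₂ = 10.2 L.
ΔU = nCvΔT = 2.66×12.5×(1130−503) = 20800 J.
Q = 0 for an adiabatic process, so W = −ΔU = -20800 J.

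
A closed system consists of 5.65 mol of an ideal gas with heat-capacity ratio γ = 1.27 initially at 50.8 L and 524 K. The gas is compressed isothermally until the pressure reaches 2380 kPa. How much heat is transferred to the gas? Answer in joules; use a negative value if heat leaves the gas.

-39200 J

P₁ = nRT₁/V₁ = 5.65×8.314×524/50.8 = 485 kPa.
Isothermal: T stays 524 K; PV = const ⇒ V₂ = 10.3 L, P₂ = 2380 kPa.
ΔU = 0 (ideal gas, T constant).
W = nRT ln(V₂/V₁) = 5.65×8.314×524×ln(0.204) = -39200 J.
Q = ΔU + W = -39200 J.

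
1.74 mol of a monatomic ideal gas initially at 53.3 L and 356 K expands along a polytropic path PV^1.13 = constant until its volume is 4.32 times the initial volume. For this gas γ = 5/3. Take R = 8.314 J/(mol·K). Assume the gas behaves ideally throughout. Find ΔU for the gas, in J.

-1340 J

P₁ = nRT₁/V₁ = 1.74×8.314×356/53.3 = 96.6 kPa.
Polytropic n=1.13: T₂ = T₁(V₁/V₂)^(n−1) = 356×(0.231)^0.13 = 294 K; P₂ = P₁(V₁/V₂)^n = 18.5 kPa.
For an ideal gas ΔU = nCvΔT with Cv = (3/2)R = 12.5 J/(mol·K).
ΔU = 1.74×12.5×(294−356) = -1340 J.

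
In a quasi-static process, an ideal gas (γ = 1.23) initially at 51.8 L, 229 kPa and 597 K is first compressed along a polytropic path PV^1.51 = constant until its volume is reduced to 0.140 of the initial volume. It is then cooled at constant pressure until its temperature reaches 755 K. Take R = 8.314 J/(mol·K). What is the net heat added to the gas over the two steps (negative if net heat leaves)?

n = P₁V₁/(RT₁) = 229×51.8/(8.314×597) = 2.39 mol.
Step 1 — Polytropic n=1.51: T₂ = T₁(V₁/V₂)^(n−1) = 597×(7.14)^0.51 = 1630 K; P₂ = P₁(V₁/V₂)^n = 4460 kPa.
W = (P₁V₁−P₂V₂)/(n−1) = (229×51.8−4460×7.25)/0.51 = -40100 J.
ΔU = nCvΔT = 2.39×36.1×(1630−597) = 89000 J.
Q = ΔU + W = 48900 J.
State after step 1: P = 4460 kPa, V = 7.25 L, T = 1630 K.
Step 2 — Isobaric: P stays 4460 kPa; V/T = const ⇒ T₂ = 755 K, V₂ = 3.36 L.
W = PΔV = 4460×(3.36−7.25) kPa·L = -17300 J.
ΔU = nCvΔT = 2.39×36.1×(755−1630) = -75400 J.
Q = ΔU + W = nCpΔT = -92700 J.
Net over both steps: W = -57500 J, Q = -43800 J, ΔU = 13600 J.

-43800 J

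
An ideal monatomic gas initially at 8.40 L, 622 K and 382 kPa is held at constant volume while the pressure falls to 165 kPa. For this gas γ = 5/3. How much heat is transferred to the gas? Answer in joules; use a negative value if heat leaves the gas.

n = P₁V₁/(RT₁) = 382×8.40/(8.314×622) = 0.621 mol.
Isochoric: V stays 8.40 L; P/T = const ⇒ T₂ = 269 K, P₂ = 165 kPa.
W = 0 (no volume change).
ΔU = nCvΔT = 0.621×12.5×(269−622) = -2730 J.
Q = ΔU = -2730 J.

-2730 J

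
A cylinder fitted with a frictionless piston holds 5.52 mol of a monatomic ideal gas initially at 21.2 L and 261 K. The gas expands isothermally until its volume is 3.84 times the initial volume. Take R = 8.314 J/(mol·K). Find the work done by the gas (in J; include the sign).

P₁ = nRT₁/V₁ = 5.52×8.314×261/21.2 = 565 kPa.
Isothermal: T stays 261 K; PV = const ⇒ V₂ = 81.4 L, P₂ = 147 kPa.
W = nRT ln(V₂/V₁) = 5.52×8.314×261×ln(3.84) = 16100 J.

16100 J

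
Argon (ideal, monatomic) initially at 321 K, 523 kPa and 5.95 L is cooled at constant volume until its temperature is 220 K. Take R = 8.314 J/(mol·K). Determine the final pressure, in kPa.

358 kPa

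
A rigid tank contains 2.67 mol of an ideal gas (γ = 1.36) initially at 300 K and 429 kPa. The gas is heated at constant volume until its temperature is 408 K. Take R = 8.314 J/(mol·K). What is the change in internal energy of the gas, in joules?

V₁ = nRT₁/P₁ = 2.67×8.314×300/429 = 15.5 L.
Isochoric: V stays 15.5 L; P/T = const ⇒ T₂ = 408 K, P₂ = 583 kPa.
For an ideal gas ΔU = nCvΔT with Cv = R/(γ−1) = 23.1 J/(mol·K).
ΔU = 2.67×23.1×(408−300) = 6660 J.

6660 J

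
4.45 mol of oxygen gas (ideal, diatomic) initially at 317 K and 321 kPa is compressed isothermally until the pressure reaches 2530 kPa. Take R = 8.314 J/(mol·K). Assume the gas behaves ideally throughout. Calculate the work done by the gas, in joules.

V₁ = nRT₁/P₁ = 4.45×8.314×317/321 = 36.5 L.
Isothermal: T stays 317 K; PV = const ⇒ V₂ = 4.64 L, P₂ = 2530 kPa.
W = nRT ln(V₂/V₁) = 4.45×8.314×317×ln(0.127) = -24200 J.

-24200 J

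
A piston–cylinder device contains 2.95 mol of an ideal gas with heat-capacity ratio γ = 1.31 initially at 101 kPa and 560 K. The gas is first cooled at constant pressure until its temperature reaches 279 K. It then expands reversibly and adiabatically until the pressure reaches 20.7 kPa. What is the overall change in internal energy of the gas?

-29100 J

V₁ = nRT₁/P₁ = 2.95×8.314×560/101 = 136 L.
Step 1 — Isobaric: P stays 101 kPa; V/T = const ⇒ T₂ = 279 K, V₂ = 67.8 L.
W = PΔV = 101×(67.8−136) kPa·L = -6890 J.
ΔU = nCvΔT = 2.95×26.8×(279−560) = -22200 J.
Q = ΔU + W = nCpΔT = -29100 J.
State after step 1: P = 101 kPa, V = 67.8 L, T = 279 K.
Step 2 — Adiabatic: T₂/T₁ = (P₂/P₁)^((γ−1)/γ) ⇒ T₂ = 279×(0.205)^0.237 = 192 K; V₂ = 227 L.
ΔU = nCvΔT = 2.95×26.8×(192−279) = -6900 J.
Q = 0 for an adiabatic process, so W = −ΔU = 6900 J.
Net over both steps: W = 11.9 J, Q = -29100 J, ΔU = -29100 J.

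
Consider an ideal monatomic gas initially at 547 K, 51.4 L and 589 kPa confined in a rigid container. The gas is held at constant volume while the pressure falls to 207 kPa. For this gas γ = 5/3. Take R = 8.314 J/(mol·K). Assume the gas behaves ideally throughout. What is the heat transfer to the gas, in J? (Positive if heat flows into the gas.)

-29500 J

n = P₁V₁/(RT₁) = 589×51.4/(8.314×547) = 6.66 mol.
Isochoric: V stays 51.4 L; P/T = const ⇒ T₂ = 192 K, P₂ = 207 kPa.
W = 0 (no volume change).
ΔU = nCvΔT = 6.66×12.5×(192−547) = -29500 J.
Q = ΔU = -29500 J.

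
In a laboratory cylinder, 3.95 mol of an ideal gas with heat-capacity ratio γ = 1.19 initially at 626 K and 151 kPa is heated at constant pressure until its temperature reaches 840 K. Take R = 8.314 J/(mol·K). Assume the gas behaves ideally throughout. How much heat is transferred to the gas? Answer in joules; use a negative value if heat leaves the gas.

V₁ = nRT₁/P₁ = 3.95×8.314×626/151 = 136 L.
Isobaric: P stays 151 kPa; V/T = const ⇒ T₂ = 840 K, V₂ = 183 L.
W = PΔV = 151×(183−136) kPa·L = 7030 J.
ΔU = nCvΔT = 3.95×43.8×(840−626) = 37000 J.
Q = ΔU + W = nCpΔT = 44000 J.

44000 J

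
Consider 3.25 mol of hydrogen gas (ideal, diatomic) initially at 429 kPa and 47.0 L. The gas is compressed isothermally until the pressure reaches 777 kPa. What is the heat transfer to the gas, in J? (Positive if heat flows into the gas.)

T₁ = P₁V₁/(nR) = 429×47.0/(3.25×8.314) = 746 K.
Isothermal: T stays 746 K; PV = const ⇒ V₂ = 25.9 L, P₂ = 777 kPa.
ΔU = 0 (ideal gas, T constant).
W = nRT ln(V₂/V₁) = 3.25×8.314×746×ln(0.552) = -12000 J.
Q = ΔU + W = -12000 J.

-12000 J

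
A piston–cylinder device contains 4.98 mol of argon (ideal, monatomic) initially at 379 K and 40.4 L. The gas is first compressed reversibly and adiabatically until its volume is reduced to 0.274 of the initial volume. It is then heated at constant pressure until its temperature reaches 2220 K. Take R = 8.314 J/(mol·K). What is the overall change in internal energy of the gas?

114000 J

P₁ = nRT₁/V₁ = 4.98×8.314×379/40.4 = 388 kPa.
Step 1 — Adiabatic: TV^(γ−1) = const ⇒ T₂ = 379×(3.65)^0.667 = 898 K; PV^γ = const ⇒ P₂ = 3360 kPa.
ΔU = nCvΔT = 4.98×12.5×(898−379) = 32300 J.
Q = 0 for an adiabatic process, so W = −ΔU = -32300 J.
State after step 1: P = 3360 kPa, V = 11.1 L, T = 898 K.
Step 2 — Isobaric: P stays 3360 kPa; V/T = const ⇒ T₂ = 2220 K, V₂ = 27.4 L.
W = PΔV = 3360×(27.4−11.1) kPa·L = 54700 J.
ΔU = nCvΔT = 4.98×12.5×(2220−898) = 82100 J.
Q = ΔU + W = nCpΔT = 137000 J.
Net over both steps: W = 22500 J, Q = 137000 J, ΔU = 114000 J.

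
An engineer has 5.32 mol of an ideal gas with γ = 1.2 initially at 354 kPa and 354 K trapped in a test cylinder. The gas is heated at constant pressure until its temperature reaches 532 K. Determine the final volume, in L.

66.5 L

V₁ = nRT₁/P₁ = 5.32×8.314×354/354 = 44.2 L.
Isobaric: P stays 354 kPa; V/T = const ⇒ T₂ = 532 K, V₂ = 66.5 L.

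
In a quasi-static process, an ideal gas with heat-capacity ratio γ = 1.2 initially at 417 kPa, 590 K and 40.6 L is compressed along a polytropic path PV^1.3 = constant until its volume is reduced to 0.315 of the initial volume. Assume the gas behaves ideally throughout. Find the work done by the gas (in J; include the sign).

n = P₁V₁/(RT₁) = 417×40.6/(8.314×590) = 3.45 mol.
Polytropic n=1.3: T₂ = T₁(V₁/V₂)^(n−1) = 590×(3.17)^0.30 = 834 K; P₂ = P₁(V₁/V₂)^n = 1870 kPa.
W = (P₁V₁−P₂V₂)/(n−1) = (417×40.6−1870×12.8)/0.30 = -23400 J.

-23400 J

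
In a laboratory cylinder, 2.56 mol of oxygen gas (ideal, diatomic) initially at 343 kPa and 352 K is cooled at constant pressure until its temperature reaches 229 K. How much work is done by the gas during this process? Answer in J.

V₁ = nRT₁/P₁ = 2.56×8.314×352/343 = 21.8 L.
Isobaric: P stays 343 kPa; V/T = const ⇒ T₂ = 229 K, V₂ = 14.2 L.
W = PΔV = 343×(14.2−21.8) kPa·L = -2620 J.

-2620 J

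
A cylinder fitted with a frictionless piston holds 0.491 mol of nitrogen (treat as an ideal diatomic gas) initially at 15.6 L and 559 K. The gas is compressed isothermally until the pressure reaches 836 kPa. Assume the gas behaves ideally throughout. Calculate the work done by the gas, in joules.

-3980 J

P₁ = nRT₁/V₁ = 0.491×8.314×559/15.6 = 146 kPa.
Isothermal: T stays 559 K; PV = const ⇒ V₂ = 2.73 L, P₂ = 836 kPa.
W = nRT ln(V₂/V₁) = 0.491×8.314×559×ln(0.175) = -3980 J.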